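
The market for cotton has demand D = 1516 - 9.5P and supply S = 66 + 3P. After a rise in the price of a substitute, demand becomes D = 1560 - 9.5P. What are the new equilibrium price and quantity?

P' = 119.52, Q' = 424.56

Original equilibrium: P* = 116, Q* = 414.
New equilibrium: 1560 - 9.5P = 66 + 3P, so 1494 = 12.5P and P' = 119.52; Q' = 1560 − 9.5(119.52) = 424.56.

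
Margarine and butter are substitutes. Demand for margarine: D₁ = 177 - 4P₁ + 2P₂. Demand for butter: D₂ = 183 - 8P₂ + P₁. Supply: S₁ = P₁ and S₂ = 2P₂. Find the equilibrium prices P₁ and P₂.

Market 1: 177 - 4P₁ + 2P₂ = P₁ → 5P₁ - 2P₂ = 177.
Market 2: 10P₂ - P₁ = 183.
Eliminating P₂: 10×(1) + 2×(2) gives 48P₁ = 2136, so P₁ = 44.5.
Back-substitute into (2): P₂ = (183 + 1×44.5) / 10 = 22.75.

P₁ = 44.5, P₂ = 22.75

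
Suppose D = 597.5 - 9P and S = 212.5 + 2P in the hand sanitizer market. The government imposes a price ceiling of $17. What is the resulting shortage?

Equilibrium price would be P* = 35, so the ceiling at 17 binds.
At P = 17: D = 597.5 − 9(17) = 444.5, S = 212.5 + 2(17) = 246.5.
Shortage = 444.5 − 246.5 = 198.

Shortage = 198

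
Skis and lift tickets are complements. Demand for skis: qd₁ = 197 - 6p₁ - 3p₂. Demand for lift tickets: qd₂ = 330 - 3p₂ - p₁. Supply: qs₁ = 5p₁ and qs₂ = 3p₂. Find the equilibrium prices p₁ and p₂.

p₁ = 64/21, p₂ = 3433/63

Market 1: 197 - 6p₁ - 3p₂ = 5p₁ → 11p₁ + 3p₂ = 197.
Market 2: 6p₂ + p₁ = 330.
Eliminating p₂: 6×(1) − 3×(2) gives 63p₁ = 192, so p₁ = 64/21.
Back-substitute into (2): p₂ = (330 − 1×64/21) / 6 = 3433/63.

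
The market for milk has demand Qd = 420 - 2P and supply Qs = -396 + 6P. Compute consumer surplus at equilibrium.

Consumer surplus = 11664

Equilibrium: 420 - 2P = -396 + 6P gives P* = 102, Q* = 216.
Demand choke price (Qd = 0): P = 210.
CS = ½(210 − 102)(216) = 11664.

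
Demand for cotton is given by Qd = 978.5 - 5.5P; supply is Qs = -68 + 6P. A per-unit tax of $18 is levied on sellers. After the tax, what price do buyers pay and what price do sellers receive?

Buyers pay 2309/23, sellers receive 1895/23

Pre-tax equilibrium: P* = 91, Q* = 478.
Tax on sellers shifts supply to Qs = -68 + 6(P − 18) = -176 + 6P.
978.5 - 5.5P = -176 + 6P gives buyer price Pb = 2309/23; sellers receive Ps = 2309/23 − 18 = 1895/23.
New quantity: Q = 978.5 − 5.5(2309/23) = 9806/23.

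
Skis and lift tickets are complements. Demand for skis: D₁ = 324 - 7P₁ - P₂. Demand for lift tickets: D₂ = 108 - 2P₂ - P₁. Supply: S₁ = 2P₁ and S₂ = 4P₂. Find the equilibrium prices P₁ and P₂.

Market 1: 324 - 7P₁ - P₂ = 2P₁ → 9P₁ + P₂ = 324.
Market 2: 6P₂ + P₁ = 108.
Eliminating P₂: 6×(1) − 1×(2) gives 53P₁ = 1836, so P₁ = 1836/53.
Back-substitute into (2): P₂ = (108 − 1×1836/53) / 6 = 648/53.

P₁ = 1836/53, P₂ = 648/53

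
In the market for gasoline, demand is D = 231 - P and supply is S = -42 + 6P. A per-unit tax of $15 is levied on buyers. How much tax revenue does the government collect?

Pre-tax equilibrium: P* = 39, Q* = 192.
Tax on buyers shifts demand to D = 231 − 1(P + 15) = 216 - P.
216 - P = -42 + 6P gives seller price Ps = 258/7; buyers pay Pb = 258/7 + 15 = 363/7.
New quantity: Q = 231 − 1(363/7) = 1254/7.
Revenue = 15 × 1254/7 = 18810/7.

Tax revenue = 18810/7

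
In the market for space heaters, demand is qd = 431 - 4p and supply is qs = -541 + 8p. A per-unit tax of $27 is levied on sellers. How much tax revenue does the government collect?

Pre-tax equilibrium: p* = 81, q* = 107.
Tax on sellers shifts supply to qs = -541 + 8(p − 27) = -757 + 8p.
431 - 4p = -757 + 8p gives buyer price pb = 99; sellers receive ps = 99 − 27 = 72.
New quantity: q = 431 − 4(99) = 35.
Revenue = 27 × 35 = 945.

Tax revenue = 945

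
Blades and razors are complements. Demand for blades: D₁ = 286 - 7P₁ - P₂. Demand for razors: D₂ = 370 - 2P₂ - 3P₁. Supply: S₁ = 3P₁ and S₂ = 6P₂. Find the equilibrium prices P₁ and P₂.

P₁ = 274/11, P₂ = 406/11

Market 1: 286 - 7P₁ - P₂ = 3P₁ → 10P₁ + P₂ = 286.
Market 2: 8P₂ + 3P₁ = 370.
Eliminating P₂: 8×(1) − 1×(2) gives 77P₁ = 1918, so P₁ = 274/11.
Back-substitute into (2): P₂ = (370 − 3×274/11) / 8 = 406/11.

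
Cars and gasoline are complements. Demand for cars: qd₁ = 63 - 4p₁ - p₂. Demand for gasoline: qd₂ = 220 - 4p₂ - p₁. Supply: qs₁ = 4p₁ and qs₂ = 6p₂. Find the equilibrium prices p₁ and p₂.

Market 1: 63 - 4p₁ - p₂ = 4p₁ → 8p₁ + p₂ = 63.
Market 2: 10p₂ + p₁ = 220.
Eliminating p₂: 10×(1) − 1×(2) gives 79p₁ = 410, so p₁ = 410/79.
Back-substitute into (2): p₂ = (220 − 1×410/79) / 10 = 1697/79.

p₁ = 410/79, p₂ = 1697/79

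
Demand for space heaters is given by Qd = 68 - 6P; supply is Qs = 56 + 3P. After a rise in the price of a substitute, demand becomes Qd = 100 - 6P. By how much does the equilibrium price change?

ΔP = 32/9

Original equilibrium: P* = 4/3, Q* = 60.
New equilibrium: 100 - 6P = 56 + 3P, so 44 = 9P and P' = 44/9; Q' = 100 − 6(44/9) = 212/3.
Change in price: 44/9 − 4/3 = 32/9.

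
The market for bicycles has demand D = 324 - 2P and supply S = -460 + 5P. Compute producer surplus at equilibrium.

Producer surplus = 1000

Equilibrium: 324 - 2P = -460 + 5P gives P* = 112, Q* = 100.
Supply starts at P = 92 (where S = 0).
PS = ½(112 − 92)(100) = 1000.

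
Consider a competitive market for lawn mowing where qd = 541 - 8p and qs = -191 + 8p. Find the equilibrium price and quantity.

p* = 45.75, q* = 175

Set qd = qs: 541 - 8p = -191 + 8p.
732 = 16p, so p* = 45.75.
q* = 541 − 8(45.75) = 175.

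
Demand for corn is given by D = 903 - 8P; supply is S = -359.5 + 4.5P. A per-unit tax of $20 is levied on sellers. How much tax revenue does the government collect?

Pre-tax equilibrium: P* = 101, Q* = 95.
Tax on sellers shifts supply to S = -359.5 + 4.5(P − 20) = -449.5 + 4.5P.
903 - 8P = -449.5 + 4.5P gives buyer price Pb = 108.2; sellers receive Ps = 108.2 − 20 = 88.2.
New quantity: Q = 903 − 8(108.2) = 37.4.
Revenue = 20 × 37.4 = 748.

Tax revenue = 748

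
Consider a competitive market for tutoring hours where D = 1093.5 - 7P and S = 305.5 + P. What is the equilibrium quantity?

Set D = S: 1093.5 - 7P = 305.5 + P.
788 = 8P, so P* = 98.5.
Q* = 1093.5 − 7(98.5) = 404.

Q* = 404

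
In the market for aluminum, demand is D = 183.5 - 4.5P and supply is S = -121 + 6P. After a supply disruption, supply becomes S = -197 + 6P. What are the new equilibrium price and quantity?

P' = 761/21, Q' = 143/7

Original equilibrium: P* = 29, Q* = 53.
New equilibrium: 183.5 - 4.5P = -197 + 6P, so 380.5 = 10.5P and P' = 761/21; Q' = 183.5 − 4.5(761/21) = 143/7.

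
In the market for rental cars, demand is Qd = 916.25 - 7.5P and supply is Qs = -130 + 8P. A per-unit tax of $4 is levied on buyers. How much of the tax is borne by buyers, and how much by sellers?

Pre-tax equilibrium: P* = 67.5, Q* = 410.
Tax on buyers shifts demand to Qd = 916.25 − 7.5(P + 4) = 886.25 - 7.5P.
886.25 - 7.5P = -130 + 8P gives seller price Ps = 4065/62; buyers pay Pb = 4065/62 + 4 = 4313/62.
New quantity: Q = 916.25 − 7.5(4313/62) = 12230/31.
Buyer burden = 4313/62 − 67.5 = 64/31; seller burden = 67.5 − 4065/62 = 60/31.

Buyers bear 64/31, sellers bear 60/31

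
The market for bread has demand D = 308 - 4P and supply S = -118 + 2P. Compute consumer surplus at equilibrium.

Equilibrium: 308 - 4P = -118 + 2P gives P* = 71, Q* = 24.
Demand choke price (D = 0): P = 77.
CS = ½(77 − 71)(24) = 72.

Consumer surplus = 72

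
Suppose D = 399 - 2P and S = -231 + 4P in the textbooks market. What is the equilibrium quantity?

Q* = 189

Set D = S: 399 - 2P = -231 + 4P.
630 = 6P, so P* = 105.
Q* = 399 − 2(105) = 189.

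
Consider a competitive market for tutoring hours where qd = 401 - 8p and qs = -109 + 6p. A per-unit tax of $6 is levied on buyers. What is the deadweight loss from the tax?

Deadweight loss = 432/7

Pre-tax equilibrium: p* = 255/7, q* = 767/7.
Tax on buyers shifts demand to qd = 401 − 8(p + 6) = 353 - 8p.
353 - 8p = -109 + 6p gives seller price ps = 33; buyers pay pb = 33 + 6 = 39.
New quantity: q = 401 − 8(39) = 89.
DWL = ½ × 6 × (767/7 − 89) = 432/7.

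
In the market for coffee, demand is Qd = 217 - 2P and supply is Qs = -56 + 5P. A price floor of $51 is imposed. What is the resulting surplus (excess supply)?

Surplus = 84

Equilibrium price would be P* = 39, so the floor at 51 binds.
At P = 51: Qd = 115, Qs = 199.
Surplus = 199 − 115 = 84.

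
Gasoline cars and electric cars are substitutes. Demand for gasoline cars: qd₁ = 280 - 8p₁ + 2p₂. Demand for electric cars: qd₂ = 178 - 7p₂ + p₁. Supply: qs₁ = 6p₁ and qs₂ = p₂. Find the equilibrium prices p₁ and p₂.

p₁ = 23.6, p₂ = 25.2

Market 1: 280 - 8p₁ + 2p₂ = 6p₁ → 14p₁ - 2p₂ = 280.
Market 2: 8p₂ - p₁ = 178.
Eliminating p₂: 8×(1) + 2×(2) gives 110p₁ = 2596, so p₁ = 23.6.
Back-substitute into (2): p₂ = (178 + 1×23.6) / 8 = 25.2.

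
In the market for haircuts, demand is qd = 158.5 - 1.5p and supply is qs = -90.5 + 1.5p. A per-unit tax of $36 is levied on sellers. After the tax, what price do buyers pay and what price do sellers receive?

Buyers pay $101, sellers receive $65

Pre-tax equilibrium: p* = 83, q* = 34.
Tax on sellers shifts supply to qs = -90.5 + 1.5(p − 36) = -144.5 + 1.5p.
158.5 - 1.5p = -144.5 + 1.5p gives buyer price pb = 101; sellers receive ps = 101 − 36 = 65.
New quantity: q = 158.5 − 1.5(101) = 7.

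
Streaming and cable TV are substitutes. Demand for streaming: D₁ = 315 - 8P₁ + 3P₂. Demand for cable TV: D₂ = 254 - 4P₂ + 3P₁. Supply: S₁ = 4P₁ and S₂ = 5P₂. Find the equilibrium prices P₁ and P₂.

P₁ = 109/3, P₂ = 121/3

Market 1: 315 - 8P₁ + 3P₂ = 4P₁ → 12P₁ - 3P₂ = 315.
Market 2: 9P₂ - 3P₁ = 254.
Eliminating P₂: 9×(1) + 3×(2) gives 99P₁ = 3597, so P₁ = 109/3.
Back-substitute into (2): P₂ = (254 + 3×109/3) / 9 = 121/3.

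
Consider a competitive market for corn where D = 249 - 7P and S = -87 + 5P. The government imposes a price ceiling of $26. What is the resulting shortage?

Equilibrium price would be P* = 28, so the ceiling at 26 binds.
At P = 26: D = 249 − 7(26) = 67, S = -87 + 5(26) = 43.
Shortage = 67 − 43 = 24.

Shortage = 24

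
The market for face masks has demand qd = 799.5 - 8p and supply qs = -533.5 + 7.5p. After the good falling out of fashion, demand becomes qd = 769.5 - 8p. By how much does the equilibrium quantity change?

Δq = -450/31

Original equilibrium: p* = 86, q* = 111.5.
New equilibrium: 769.5 - 8p = -533.5 + 7.5p, so 1303 = 15.5p and p' = 2606/31; q' = 769.5 − 8(2606/31) = 6013/62.
Change in quantity: 6013/62 − 111.5 = -450/31.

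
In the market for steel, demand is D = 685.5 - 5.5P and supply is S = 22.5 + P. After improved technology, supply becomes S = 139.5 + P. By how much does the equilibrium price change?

ΔP = -18

Original equilibrium: P* = 102, Q* = 124.5.
New equilibrium: 685.5 - 5.5P = 139.5 + P, so 546 = 6.5P and P' = 84; Q' = 685.5 − 5.5(84) = 223.5.
Change in price: 84 − 102 = -18.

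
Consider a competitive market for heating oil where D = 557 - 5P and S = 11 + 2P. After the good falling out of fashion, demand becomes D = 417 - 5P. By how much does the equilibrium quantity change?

ΔQ = -40

Original equilibrium: P* = 78, Q* = 167.
New equilibrium: 417 - 5P = 11 + 2P, so 406 = 7P and P' = 58; Q' = 417 − 5(58) = 127.
Change in quantity: 127 − 167 = -40.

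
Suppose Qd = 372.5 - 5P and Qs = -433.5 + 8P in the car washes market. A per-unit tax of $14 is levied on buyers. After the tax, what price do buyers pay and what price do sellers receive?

Pre-tax equilibrium: P* = 62, Q* = 62.5.
Tax on buyers shifts demand to Qd = 372.5 − 5(P + 14) = 302.5 - 5P.
302.5 - 5P = -433.5 + 8P gives seller price Ps = 736/13; buyers pay Pb = 736/13 + 14 = 918/13.
New quantity: Q = 372.5 − 5(918/13) = 505/26.

Buyers pay 918/13, sellers receive 736/13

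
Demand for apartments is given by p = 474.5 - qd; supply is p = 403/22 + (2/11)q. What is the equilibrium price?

p* = 88.5

Set the two price expressions equal: 474.5 - q = 403/22 + (2/11)q.
5018/11 = (13/11)q, so q* = 386.
p* = 474.5 − (1)(386) = 88.5.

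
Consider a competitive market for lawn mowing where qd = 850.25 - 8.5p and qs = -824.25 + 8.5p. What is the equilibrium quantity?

Set qd = qs: 850.25 - 8.5p = -824.25 + 8.5p.
1674.5 = 17p, so p* = 98.5.
q* = 850.25 − 8.5(98.5) = 13.

q* = 13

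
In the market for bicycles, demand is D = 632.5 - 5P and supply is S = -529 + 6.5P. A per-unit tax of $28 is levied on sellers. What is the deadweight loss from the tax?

Pre-tax equilibrium: P* = 101, Q* = 127.5.
Tax on sellers shifts supply to S = -529 + 6.5(P − 28) = -711 + 6.5P.
632.5 - 5P = -711 + 6.5P gives buyer price Pb = 2687/23; sellers receive Ps = 2687/23 − 28 = 2043/23.
New quantity: Q = 632.5 − 5(2687/23) = 2225/46.
DWL = ½ × 28 × (127.5 − 2225/46) = 25480/23.

Deadweight loss = 25480/23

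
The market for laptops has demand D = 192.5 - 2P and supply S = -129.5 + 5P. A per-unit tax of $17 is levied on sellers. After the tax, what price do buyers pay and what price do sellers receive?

Buyers pay 407/7, sellers receive 288/7

Pre-tax equilibrium: P* = 46, Q* = 100.5.
Tax on sellers shifts supply to S = -129.5 + 5(P − 17) = -214.5 + 5P.
192.5 - 2P = -214.5 + 5P gives buyer price Pb = 407/7; sellers receive Ps = 407/7 − 17 = 288/7.
New quantity: Q = 192.5 − 2(407/7) = 1067/14.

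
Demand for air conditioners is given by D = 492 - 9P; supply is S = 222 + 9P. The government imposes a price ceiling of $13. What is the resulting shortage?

Equilibrium price would be P* = 15, so the ceiling at 13 binds.
At P = 13: D = 492 − 9(13) = 375, S = 222 + 9(13) = 339.
Shortage = 375 − 339 = 36.

Shortage = 36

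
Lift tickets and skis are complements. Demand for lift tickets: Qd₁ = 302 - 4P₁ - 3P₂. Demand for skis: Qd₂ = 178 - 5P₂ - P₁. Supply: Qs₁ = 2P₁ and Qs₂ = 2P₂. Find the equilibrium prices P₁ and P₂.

Market 1: 302 - 4P₁ - 3P₂ = 2P₁ → 6P₁ + 3P₂ = 302.
Market 2: 7P₂ + P₁ = 178.
Eliminating P₂: 7×(1) − 3×(2) gives 39P₁ = 1580, so P₁ = 1580/39.
Back-substitute into (2): P₂ = (178 − 1×1580/39) / 7 = 766/39.

P₁ = 1580/39, P₂ = 766/39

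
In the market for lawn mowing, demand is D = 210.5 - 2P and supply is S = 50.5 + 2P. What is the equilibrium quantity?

Q* = 130.5

Set D = S: 210.5 - 2P = 50.5 + 2P.
160 = 4P, so P* = 40.
Q* = 210.5 − 2(40) = 130.5.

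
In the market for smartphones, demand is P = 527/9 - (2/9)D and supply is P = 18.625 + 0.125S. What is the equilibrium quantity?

Q* = 115

Set the two price expressions equal: 527/9 - (2/9)Q = 18.625 + 0.125Q.
2875/72 = (25/72)Q, so Q* = 115.
P* = 527/9 − (2/9)(115) = 33.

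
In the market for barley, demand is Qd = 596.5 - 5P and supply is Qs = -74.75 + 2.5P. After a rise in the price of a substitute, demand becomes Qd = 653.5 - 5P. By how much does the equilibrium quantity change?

Original equilibrium: P* = 89.5, Q* = 149.
New equilibrium: 653.5 - 5P = -74.75 + 2.5P, so 728.25 = 7.5P and P' = 97.1; Q' = 653.5 − 5(97.1) = 168.
Change in quantity: 168 − 149 = 19.

ΔQ = 19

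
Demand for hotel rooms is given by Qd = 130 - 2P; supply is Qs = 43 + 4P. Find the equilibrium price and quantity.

Set Qd = Qs: 130 - 2P = 43 + 4P.
87 = 6P, so P* = 14.5.
Q* = 130 − 2(14.5) = 101.

P* = 14.5, Q* = 101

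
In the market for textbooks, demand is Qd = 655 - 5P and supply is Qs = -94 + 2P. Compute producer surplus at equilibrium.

Equilibrium: 655 - 5P = -94 + 2P gives P* = 107, Q* = 120.
Supply starts at P = 47 (where Qs = 0).
PS = ½(107 − 47)(120) = 3600.

Producer surplus = 3600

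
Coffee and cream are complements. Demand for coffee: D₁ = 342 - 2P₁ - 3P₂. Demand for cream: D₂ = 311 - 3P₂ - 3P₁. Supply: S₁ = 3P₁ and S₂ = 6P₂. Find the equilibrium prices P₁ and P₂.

P₁ = 715/12, P₂ = 529/36

Market 1: 342 - 2P₁ - 3P₂ = 3P₁ → 5P₁ + 3P₂ = 342.
Market 2: 9P₂ + 3P₁ = 311.
Eliminating P₂: 9×(1) − 3×(2) gives 36P₁ = 2145, so P₁ = 715/12.
Back-substitute into (2): P₂ = (311 − 3×715/12) / 9 = 529/36.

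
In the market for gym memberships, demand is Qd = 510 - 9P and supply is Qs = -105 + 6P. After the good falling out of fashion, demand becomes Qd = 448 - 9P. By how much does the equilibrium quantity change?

Original equilibrium: P* = 41, Q* = 141.
New equilibrium: 448 - 9P = -105 + 6P, so 553 = 15P and P' = 553/15; Q' = 448 − 9(553/15) = 116.2.
Change in quantity: 116.2 − 141 = -24.8.

ΔQ = -24.8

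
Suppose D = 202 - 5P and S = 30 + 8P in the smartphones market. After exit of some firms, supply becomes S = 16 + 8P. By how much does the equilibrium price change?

ΔP = 14/13

Original equilibrium: P* = 172/13, Q* = 1766/13.
New equilibrium: 202 - 5P = 16 + 8P, so 186 = 13P and P' = 186/13; Q' = 202 − 5(186/13) = 1696/13.
Change in price: 186/13 − 172/13 = 14/13.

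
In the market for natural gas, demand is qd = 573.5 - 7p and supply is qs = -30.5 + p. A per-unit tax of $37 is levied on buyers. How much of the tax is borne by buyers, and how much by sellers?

Pre-tax equilibrium: p* = 75.5, q* = 45.
Tax on buyers shifts demand to qd = 573.5 − 7(p + 37) = 314.5 - 7p.
314.5 - 7p = -30.5 + p gives seller price ps = 43.125; buyers pay pb = 43.125 + 37 = 80.125.
New quantity: q = 573.5 − 7(80.125) = 12.625.
Buyer burden = 80.125 − 75.5 = 4.625; seller burden = 75.5 − 43.125 = 32.375.

Buyers bear $4.625, sellers bear $32.375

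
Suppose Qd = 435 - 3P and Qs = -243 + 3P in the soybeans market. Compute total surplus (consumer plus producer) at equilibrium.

Equilibrium: 435 - 3P = -243 + 3P gives P* = 113, Q* = 96.
Demand choke price: P = 145; supply starts at P = 81.
CS = ½(145 − 113)(96) = 1536; PS = ½(113 − 81)(96) = 1536.

Total surplus = 3072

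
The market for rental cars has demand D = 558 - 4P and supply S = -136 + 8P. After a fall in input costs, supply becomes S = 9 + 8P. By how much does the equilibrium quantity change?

ΔQ = 145/3

Original equilibrium: P* = 347/6, Q* = 980/3.
New equilibrium: 558 - 4P = 9 + 8P, so 549 = 12P and P' = 45.75; Q' = 558 − 4(45.75) = 375.
Change in quantity: 375 − 980/3 = 145/3.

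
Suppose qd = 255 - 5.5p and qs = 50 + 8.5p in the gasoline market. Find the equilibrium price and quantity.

p* = 205/14, q* = 4885/28

Set qd = qs: 255 - 5.5p = 50 + 8.5p.
205 = 14p, so p* = 205/14.
q* = 255 − 5.5(205/14) = 4885/28.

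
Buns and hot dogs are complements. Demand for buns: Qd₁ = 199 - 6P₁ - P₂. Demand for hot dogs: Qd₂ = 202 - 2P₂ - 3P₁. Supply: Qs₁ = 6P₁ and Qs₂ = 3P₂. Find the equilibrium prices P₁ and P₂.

P₁ = 793/57, P₂ = 609/19

Market 1: 199 - 6P₁ - P₂ = 6P₁ → 12P₁ + P₂ = 199.
Market 2: 5P₂ + 3P₁ = 202.
Eliminating P₂: 5×(1) − 1×(2) gives 57P₁ = 793, so P₁ = 793/57.
Back-substitute into (2): P₂ = (202 − 3×793/57) / 5 = 609/19.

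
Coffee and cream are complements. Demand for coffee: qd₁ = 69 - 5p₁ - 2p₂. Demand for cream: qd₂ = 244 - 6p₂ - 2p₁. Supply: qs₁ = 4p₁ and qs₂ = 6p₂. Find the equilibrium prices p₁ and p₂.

Market 1: 69 - 5p₁ - 2p₂ = 4p₁ → 9p₁ + 2p₂ = 69.
Market 2: 12p₂ + 2p₁ = 244.
Eliminating p₂: 12×(1) − 2×(2) gives 104p₁ = 340, so p₁ = 85/26.
Back-substitute into (2): p₂ = (244 − 2×85/26) / 12 = 1029/52.

p₁ = 85/26, p₂ = 1029/52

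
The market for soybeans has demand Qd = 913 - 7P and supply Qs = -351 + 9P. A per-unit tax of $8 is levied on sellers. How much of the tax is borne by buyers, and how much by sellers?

Buyers bear $4.5, sellers bear $3.5

Pre-tax equilibrium: P* = 79, Q* = 360.
Tax on sellers shifts supply to Qs = -351 + 9(P − 8) = -423 + 9P.
913 - 7P = -423 + 9P gives buyer price Pb = 83.5; sellers receive Ps = 83.5 − 8 = 75.5.
New quantity: Q = 913 − 7(83.5) = 328.5.
Buyer burden = 83.5 − 79 = 4.5; seller burden = 79 − 75.5 = 3.5.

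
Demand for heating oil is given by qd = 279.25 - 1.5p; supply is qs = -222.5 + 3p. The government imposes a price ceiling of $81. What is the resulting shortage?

Equilibrium price would be p* = 111.5, so the ceiling at 81 binds.
At p = 81: qd = 279.25 − 1.5(81) = 157.75, qs = -222.5 + 3(81) = 20.5.
Shortage = 157.75 − 20.5 = 137.25.

Shortage = 137.25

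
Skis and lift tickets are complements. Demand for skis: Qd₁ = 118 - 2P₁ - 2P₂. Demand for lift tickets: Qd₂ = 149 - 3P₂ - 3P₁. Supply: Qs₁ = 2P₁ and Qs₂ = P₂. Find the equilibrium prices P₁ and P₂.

Market 1: 118 - 2P₁ - 2P₂ = 2P₁ → 4P₁ + 2P₂ = 118.
Market 2: 4P₂ + 3P₁ = 149.
Eliminating P₂: 4×(1) − 2×(2) gives 10P₁ = 174, so P₁ = 17.4.
Back-substitute into (2): P₂ = (149 − 3×17.4) / 4 = 24.2.

P₁ = 17.4, P₂ = 24.2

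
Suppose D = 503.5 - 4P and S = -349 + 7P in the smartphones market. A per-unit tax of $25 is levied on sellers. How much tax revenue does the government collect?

Pre-tax equilibrium: P* = 77.5, Q* = 193.5.
Tax on sellers shifts supply to S = -349 + 7(P − 25) = -524 + 7P.
503.5 - 4P = -524 + 7P gives buyer price Pb = 2055/22; sellers receive Ps = 2055/22 − 25 = 1505/22.
New quantity: Q = 503.5 − 4(2055/22) = 2857/22.
Revenue = 25 × 2857/22 = 71425/22.

Tax revenue = 71425/22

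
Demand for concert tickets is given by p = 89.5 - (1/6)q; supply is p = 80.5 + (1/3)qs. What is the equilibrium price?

p* = 86.5

Set the two price expressions equal: 89.5 - (1/6)q = 80.5 + (1/3)q.
9 = 0.5q, so q* = 18.
p* = 89.5 − (1/6)(18) = 86.5.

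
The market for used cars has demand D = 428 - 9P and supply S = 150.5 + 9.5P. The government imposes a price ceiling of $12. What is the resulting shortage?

Equilibrium price would be P* = 15, so the ceiling at 12 binds.
At P = 12: D = 428 − 9(12) = 320, S = 150.5 + 9.5(12) = 264.5.
Shortage = 320 − 264.5 = 55.5.

Shortage = 55.5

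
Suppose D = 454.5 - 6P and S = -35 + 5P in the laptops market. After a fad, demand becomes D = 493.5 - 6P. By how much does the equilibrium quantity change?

Original equilibrium: P* = 44.5, Q* = 187.5.
New equilibrium: 493.5 - 6P = -35 + 5P, so 528.5 = 11P and P' = 1057/22; Q' = 493.5 − 6(1057/22) = 4515/22.
Change in quantity: 4515/22 − 187.5 = 195/11.

ΔQ = 195/11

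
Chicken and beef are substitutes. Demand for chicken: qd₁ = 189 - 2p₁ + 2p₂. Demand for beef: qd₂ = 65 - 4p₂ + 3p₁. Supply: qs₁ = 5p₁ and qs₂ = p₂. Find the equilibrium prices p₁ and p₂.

Market 1: 189 - 2p₁ + 2p₂ = 5p₁ → 7p₁ - 2p₂ = 189.
Market 2: 5p₂ - 3p₁ = 65.
Eliminating p₂: 5×(1) + 2×(2) gives 29p₁ = 1075, so p₁ = 1075/29.
Back-substitute into (2): p₂ = (65 + 3×1075/29) / 5 = 1022/29.

p₁ = 1075/29, p₂ = 1022/29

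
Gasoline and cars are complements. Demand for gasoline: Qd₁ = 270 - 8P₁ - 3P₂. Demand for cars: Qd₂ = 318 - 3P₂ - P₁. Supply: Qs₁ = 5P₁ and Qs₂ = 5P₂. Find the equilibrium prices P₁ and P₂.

P₁ = 1206/101, P₂ = 3864/101

Market 1: 270 - 8P₁ - 3P₂ = 5P₁ → 13P₁ + 3P₂ = 270.
Market 2: 8P₂ + P₁ = 318.
Eliminating P₂: 8×(1) − 3×(2) gives 101P₁ = 1206, so P₁ = 1206/101.
Back-substitute into (2): P₂ = (318 − 1×1206/101) / 8 = 3864/101.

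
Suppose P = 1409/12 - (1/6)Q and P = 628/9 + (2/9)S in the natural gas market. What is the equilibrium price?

P* = 97

Set the two price expressions equal: 1409/12 - (1/6)Q = 628/9 + (2/9)Q.
1715/36 = (7/18)Q, so Q* = 122.5.
P* = 1409/12 − (1/6)(122.5) = 97.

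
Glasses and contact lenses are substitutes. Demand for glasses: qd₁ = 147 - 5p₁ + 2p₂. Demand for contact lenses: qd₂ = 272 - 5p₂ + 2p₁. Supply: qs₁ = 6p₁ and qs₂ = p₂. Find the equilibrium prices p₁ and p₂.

Market 1: 147 - 5p₁ + 2p₂ = 6p₁ → 11p₁ - 2p₂ = 147.
Market 2: 6p₂ - 2p₁ = 272.
Eliminating p₂: 6×(1) + 2×(2) gives 62p₁ = 1426, so p₁ = 23.
Back-substitute into (2): p₂ = (272 + 2×23) / 6 = 53.

p₁ = 23, p₂ = 53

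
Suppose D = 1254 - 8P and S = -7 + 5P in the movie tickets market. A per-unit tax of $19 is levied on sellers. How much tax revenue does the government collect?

Tax revenue = 103626/13

Pre-tax equilibrium: P* = 97, Q* = 478.
Tax on sellers shifts supply to S = -7 + 5(P − 19) = -102 + 5P.
1254 - 8P = -102 + 5P gives buyer price Pb = 1356/13; sellers receive Ps = 1356/13 − 19 = 1109/13.
New quantity: Q = 1254 − 8(1356/13) = 5454/13.
Revenue = 19 × 5454/13 = 103626/13.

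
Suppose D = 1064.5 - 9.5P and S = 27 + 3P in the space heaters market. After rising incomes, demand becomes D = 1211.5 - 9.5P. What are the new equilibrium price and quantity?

Original equilibrium: P* = 83, Q* = 276.
New equilibrium: 1211.5 - 9.5P = 27 + 3P, so 1184.5 = 12.5P and P' = 94.76; Q' = 1211.5 − 9.5(94.76) = 311.28.

P' = 94.76, Q' = 311.28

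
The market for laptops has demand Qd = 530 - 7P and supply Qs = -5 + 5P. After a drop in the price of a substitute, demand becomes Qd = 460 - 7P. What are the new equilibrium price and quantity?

P' = 38.75, Q' = 188.75

Original equilibrium: P* = 535/12, Q* = 2615/12.
New equilibrium: 460 - 7P = -5 + 5P, so 465 = 12P and P' = 38.75; Q' = 460 − 7(38.75) = 188.75.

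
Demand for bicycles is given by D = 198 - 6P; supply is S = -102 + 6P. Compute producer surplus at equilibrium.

Equilibrium: 198 - 6P = -102 + 6P gives P* = 25, Q* = 48.
Supply starts at P = 17 (where S = 0).
PS = ½(25 − 17)(48) = 192.

Producer surplus = 192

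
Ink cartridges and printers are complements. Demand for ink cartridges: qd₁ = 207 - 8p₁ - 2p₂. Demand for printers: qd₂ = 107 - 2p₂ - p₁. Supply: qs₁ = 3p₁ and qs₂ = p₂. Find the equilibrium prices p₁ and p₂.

p₁ = 407/31, p₂ = 970/31

Market 1: 207 - 8p₁ - 2p₂ = 3p₁ → 11p₁ + 2p₂ = 207.
Market 2: 3p₂ + p₁ = 107.
Eliminating p₂: 3×(1) − 2×(2) gives 31p₁ = 407, so p₁ = 407/31.
Back-substitute into (2): p₂ = (107 − 1×407/31) / 3 = 970/31.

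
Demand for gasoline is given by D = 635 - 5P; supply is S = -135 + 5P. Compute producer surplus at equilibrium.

Equilibrium: 635 - 5P = -135 + 5P gives P* = 77, Q* = 250.
Supply starts at P = 27 (where S = 0).
PS = ½(77 − 27)(250) = 6250.

Producer surplus = 6250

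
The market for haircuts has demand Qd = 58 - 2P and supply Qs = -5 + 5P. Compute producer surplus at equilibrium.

Producer surplus = 160

Equilibrium: 58 - 2P = -5 + 5P gives P* = 9, Q* = 40.
Supply starts at P = 1 (where Qs = 0).
PS = ½(9 − 1)(40) = 160.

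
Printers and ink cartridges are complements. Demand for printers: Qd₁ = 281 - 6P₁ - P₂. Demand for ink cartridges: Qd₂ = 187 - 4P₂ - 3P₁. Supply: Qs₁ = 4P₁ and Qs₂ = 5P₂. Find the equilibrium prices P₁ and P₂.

P₁ = 2342/87, P₂ = 1027/87

Market 1: 281 - 6P₁ - P₂ = 4P₁ → 10P₁ + P₂ = 281.
Market 2: 9P₂ + 3P₁ = 187.
Eliminating P₂: 9×(1) − 1×(2) gives 87P₁ = 2342, so P₁ = 2342/87.
Back-substitute into (2): P₂ = (187 − 3×2342/87) / 9 = 1027/87.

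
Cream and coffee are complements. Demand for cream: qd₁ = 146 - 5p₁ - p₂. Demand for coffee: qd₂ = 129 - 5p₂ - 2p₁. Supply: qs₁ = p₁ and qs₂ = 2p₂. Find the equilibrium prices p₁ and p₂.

p₁ = 22.325, p₂ = 12.05

Market 1: 146 - 5p₁ - p₂ = p₁ → 6p₁ + p₂ = 146.
Market 2: 7p₂ + 2p₁ = 129.
Eliminating p₂: 7×(1) − 1×(2) gives 40p₁ = 893, so p₁ = 22.325.
Back-substitute into (2): p₂ = (129 − 2×22.325) / 7 = 12.05.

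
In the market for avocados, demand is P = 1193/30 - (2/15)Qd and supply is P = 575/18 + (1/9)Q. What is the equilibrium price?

P* = 35.5

Set the two price expressions equal: 1193/30 - (2/15)Q = 575/18 + (1/9)Q.
352/45 = (11/45)Q, so Q* = 32.
P* = 1193/30 − (2/15)(32) = 35.5.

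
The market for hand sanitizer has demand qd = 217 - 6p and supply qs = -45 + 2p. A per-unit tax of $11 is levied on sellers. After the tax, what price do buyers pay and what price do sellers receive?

Pre-tax equilibrium: p* = 32.75, q* = 20.5.
Tax on sellers shifts supply to qs = -45 + 2(p − 11) = -67 + 2p.
217 - 6p = -67 + 2p gives buyer price pb = 35.5; sellers receive ps = 35.5 − 11 = 24.5.
New quantity: q = 217 − 6(35.5) = 4.

Buyers pay $35.5, sellers receive $24.5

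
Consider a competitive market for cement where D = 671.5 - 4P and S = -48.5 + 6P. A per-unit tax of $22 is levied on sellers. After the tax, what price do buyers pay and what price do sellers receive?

Buyers pay $85.2, sellers receive $63.2

Pre-tax equilibrium: P* = 72, Q* = 383.5.
Tax on sellers shifts supply to S = -48.5 + 6(P − 22) = -180.5 + 6P.
671.5 - 4P = -180.5 + 6P gives buyer price Pb = 85.2; sellers receive Ps = 85.2 − 22 = 63.2.
New quantity: Q = 671.5 − 4(85.2) = 330.7.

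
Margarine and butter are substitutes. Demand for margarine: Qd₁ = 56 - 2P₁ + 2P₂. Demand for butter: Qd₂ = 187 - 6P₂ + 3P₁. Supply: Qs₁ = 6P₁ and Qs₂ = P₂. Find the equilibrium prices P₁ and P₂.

P₁ = 15.32, P₂ = 33.28

Market 1: 56 - 2P₁ + 2P₂ = 6P₁ → 8P₁ - 2P₂ = 56.
Market 2: 7P₂ - 3P₁ = 187.
Eliminating P₂: 7×(1) + 2×(2) gives 50P₁ = 766, so P₁ = 15.32.
Back-substitute into (2): P₂ = (187 + 3×15.32) / 7 = 33.28.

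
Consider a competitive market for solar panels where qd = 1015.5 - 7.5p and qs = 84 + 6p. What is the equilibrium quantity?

Set qd = qs: 1015.5 - 7.5p = 84 + 6p.
931.5 = 13.5p, so p* = 69.
q* = 1015.5 − 7.5(69) = 498.

q* = 498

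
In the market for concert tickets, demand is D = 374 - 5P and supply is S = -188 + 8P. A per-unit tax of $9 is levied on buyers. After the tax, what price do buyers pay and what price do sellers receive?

Pre-tax equilibrium: P* = 562/13, Q* = 2052/13.
Tax on buyers shifts demand to D = 374 − 5(P + 9) = 329 - 5P.
329 - 5P = -188 + 8P gives seller price Ps = 517/13; buyers pay Pb = 517/13 + 9 = 634/13.
New quantity: Q = 374 − 5(634/13) = 1692/13.

Buyers pay 634/13, sellers receive 517/13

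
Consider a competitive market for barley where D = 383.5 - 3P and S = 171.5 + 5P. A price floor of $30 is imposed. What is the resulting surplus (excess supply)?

Equilibrium price would be P* = 26.5, so the floor at 30 binds.
At P = 30: D = 293.5, S = 321.5.
Surplus = 321.5 − 293.5 = 28.

Surplus = 28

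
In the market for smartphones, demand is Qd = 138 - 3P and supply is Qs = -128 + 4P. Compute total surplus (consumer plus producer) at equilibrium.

Equilibrium: 138 - 3P = -128 + 4P gives P* = 38, Q* = 24.
Demand choke price: P = 46; supply starts at P = 32.
CS = ½(46 − 38)(24) = 96; PS = ½(38 − 32)(24) = 72.

Total surplus = 168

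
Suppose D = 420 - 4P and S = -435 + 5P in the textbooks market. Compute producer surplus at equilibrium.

Producer surplus = 160

Equilibrium: 420 - 4P = -435 + 5P gives P* = 95, Q* = 40.
Supply starts at P = 87 (where S = 0).
PS = ½(95 − 87)(40) = 160.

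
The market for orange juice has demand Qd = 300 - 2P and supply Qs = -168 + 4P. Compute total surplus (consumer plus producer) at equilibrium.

Equilibrium: 300 - 2P = -168 + 4P gives P* = 78, Q* = 144.
Demand choke price: P = 150; supply starts at P = 42.
CS = ½(150 − 78)(144) = 5184; PS = ½(78 − 42)(144) = 2592.

Total surplus = 7776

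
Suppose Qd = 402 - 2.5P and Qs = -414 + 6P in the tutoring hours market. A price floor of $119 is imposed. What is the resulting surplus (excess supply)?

Equilibrium price would be P* = 96, so the floor at 119 binds.
At P = 119: Qd = 104.5, Qs = 300.
Surplus = 300 − 104.5 = 195.5.

Surplus = 195.5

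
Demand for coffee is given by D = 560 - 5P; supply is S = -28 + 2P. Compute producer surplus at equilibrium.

Producer surplus = 4900

Equilibrium: 560 - 5P = -28 + 2P gives P* = 84, Q* = 140.
Supply starts at P = 14 (where S = 0).
PS = ½(84 − 14)(140) = 4900.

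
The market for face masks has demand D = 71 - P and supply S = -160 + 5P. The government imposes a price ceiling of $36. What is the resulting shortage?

Equilibrium price would be P* = 38.5, so the ceiling at 36 binds.
At P = 36: D = 71 − 1(36) = 35, S = -160 + 5(36) = 20.
Shortage = 35 − 20 = 15.

Shortage = 15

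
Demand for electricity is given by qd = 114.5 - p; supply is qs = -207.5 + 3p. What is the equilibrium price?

Set qd = qs: 114.5 - p = -207.5 + 3p.
322 = 4p, so p* = 80.5.
q* = 114.5 − 1(80.5) = 34.

p* = 80.5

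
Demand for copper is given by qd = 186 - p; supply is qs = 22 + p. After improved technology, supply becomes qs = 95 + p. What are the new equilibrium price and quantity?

p' = 45.5, q' = 140.5

Original equilibrium: p* = 82, q* = 104.
New equilibrium: 186 - p = 95 + p, so 91 = 2p and p' = 45.5; q' = 186 − 1(45.5) = 140.5.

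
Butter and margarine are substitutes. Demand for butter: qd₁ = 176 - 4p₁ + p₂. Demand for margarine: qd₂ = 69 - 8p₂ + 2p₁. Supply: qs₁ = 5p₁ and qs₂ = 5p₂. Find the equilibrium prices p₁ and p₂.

p₁ = 2357/115, p₂ = 973/115

Market 1: 176 - 4p₁ + p₂ = 5p₁ → 9p₁ - p₂ = 176.
Market 2: 13p₂ - 2p₁ = 69.
Eliminating p₂: 13×(1) + 1×(2) gives 115p₁ = 2357, so p₁ = 2357/115.
Back-substitute into (2): p₂ = (69 + 2×2357/115) / 13 = 973/115.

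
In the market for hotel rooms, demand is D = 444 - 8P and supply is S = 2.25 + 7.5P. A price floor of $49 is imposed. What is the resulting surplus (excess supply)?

Equilibrium price would be P* = 28.5, so the floor at 49 binds.
At P = 49: D = 52, S = 369.75.
Surplus = 369.75 − 52 = 317.75.

Surplus = 317.75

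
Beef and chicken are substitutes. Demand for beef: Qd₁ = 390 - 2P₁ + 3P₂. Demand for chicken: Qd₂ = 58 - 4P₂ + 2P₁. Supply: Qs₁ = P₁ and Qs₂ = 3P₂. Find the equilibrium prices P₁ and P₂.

Market 1: 390 - 2P₁ + 3P₂ = P₁ → 3P₁ - 3P₂ = 390.
Market 2: 7P₂ - 2P₁ = 58.
Eliminating P₂: 7×(1) + 3×(2) gives 15P₁ = 2904, so P₁ = 193.6.
Back-substitute into (2): P₂ = (58 + 2×193.6) / 7 = 63.6.

P₁ = 193.6, P₂ = 63.6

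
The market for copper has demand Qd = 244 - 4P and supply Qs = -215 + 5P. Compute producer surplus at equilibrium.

Equilibrium: 244 - 4P = -215 + 5P gives P* = 51, Q* = 40.
Supply starts at P = 43 (where Qs = 0).
PS = ½(51 − 43)(40) = 160.

Producer surplus = 160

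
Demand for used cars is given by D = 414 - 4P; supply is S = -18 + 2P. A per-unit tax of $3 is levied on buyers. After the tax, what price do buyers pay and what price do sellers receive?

Pre-tax equilibrium: P* = 72, Q* = 126.
Tax on buyers shifts demand to D = 414 − 4(P + 3) = 402 - 4P.
402 - 4P = -18 + 2P gives seller price Ps = 70; buyers pay Pb = 70 + 3 = 73.
New quantity: Q = 414 − 4(73) = 122.

Buyers pay $73, sellers receive $70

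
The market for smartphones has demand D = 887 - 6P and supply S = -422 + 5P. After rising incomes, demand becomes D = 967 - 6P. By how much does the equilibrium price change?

Original equilibrium: P* = 119, Q* = 173.
New equilibrium: 967 - 6P = -422 + 5P, so 1389 = 11P and P' = 1389/11; Q' = 967 − 6(1389/11) = 2303/11.
Change in price: 1389/11 − 119 = 80/11.

ΔP = 80/11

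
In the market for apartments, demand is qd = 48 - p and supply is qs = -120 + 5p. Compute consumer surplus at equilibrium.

Consumer surplus = 200

Equilibrium: 48 - p = -120 + 5p gives p* = 28, q* = 20.
Demand choke price (qd = 0): p = 48.
CS = ½(48 − 28)(20) = 200.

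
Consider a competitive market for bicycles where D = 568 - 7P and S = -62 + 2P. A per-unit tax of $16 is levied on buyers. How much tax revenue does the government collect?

Tax revenue = 7648/9

Pre-tax equilibrium: P* = 70, Q* = 78.
Tax on buyers shifts demand to D = 568 − 7(P + 16) = 456 - 7P.
456 - 7P = -62 + 2P gives seller price Ps = 518/9; buyers pay Pb = 518/9 + 16 = 662/9.
New quantity: Q = 568 − 7(662/9) = 478/9.
Revenue = 16 × 478/9 = 7648/9.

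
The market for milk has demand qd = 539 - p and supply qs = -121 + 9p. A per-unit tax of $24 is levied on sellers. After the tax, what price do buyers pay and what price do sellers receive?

Pre-tax equilibrium: p* = 66, q* = 473.
Tax on sellers shifts supply to qs = -121 + 9(p − 24) = -337 + 9p.
539 - p = -337 + 9p gives buyer price pb = 87.6; sellers receive ps = 87.6 − 24 = 63.6.
New quantity: q = 539 − 1(87.6) = 451.4.

Buyers pay $87.6, sellers receive $63.6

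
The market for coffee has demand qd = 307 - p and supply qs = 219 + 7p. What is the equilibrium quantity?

q* = 296

Set qd = qs: 307 - p = 219 + 7p.
88 = 8p, so p* = 11.
q* = 307 − 1(11) = 296.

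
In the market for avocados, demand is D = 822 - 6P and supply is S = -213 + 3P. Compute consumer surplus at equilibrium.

Equilibrium: 822 - 6P = -213 + 3P gives P* = 115, Q* = 132.
Demand choke price (D = 0): P = 137.
CS = ½(137 − 115)(132) = 1452.

Consumer surplus = 1452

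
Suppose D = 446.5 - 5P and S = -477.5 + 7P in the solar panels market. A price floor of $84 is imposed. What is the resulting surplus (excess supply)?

Surplus = 84

Equilibrium price would be P* = 77, so the floor at 84 binds.
At P = 84: D = 26.5, S = 110.5.
Surplus = 110.5 − 26.5 = 84.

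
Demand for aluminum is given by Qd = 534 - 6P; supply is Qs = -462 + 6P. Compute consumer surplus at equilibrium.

Equilibrium: 534 - 6P = -462 + 6P gives P* = 83, Q* = 36.
Demand choke price (Qd = 0): P = 89.
CS = ½(89 − 83)(36) = 108.

Consumer surplus = 108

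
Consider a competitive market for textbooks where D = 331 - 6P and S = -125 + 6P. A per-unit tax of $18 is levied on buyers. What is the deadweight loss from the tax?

Pre-tax equilibrium: P* = 38, Q* = 103.
Tax on buyers shifts demand to D = 331 − 6(P + 18) = 223 - 6P.
223 - 6P = -125 + 6P gives seller price Ps = 29; buyers pay Pb = 29 + 18 = 47.
New quantity: Q = 331 − 6(47) = 49.
DWL = ½ × 18 × (103 − 49) = 486.

Deadweight loss = 486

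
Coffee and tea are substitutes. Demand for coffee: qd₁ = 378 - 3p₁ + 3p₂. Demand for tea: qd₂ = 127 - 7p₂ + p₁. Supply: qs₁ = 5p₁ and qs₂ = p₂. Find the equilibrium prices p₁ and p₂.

Market 1: 378 - 3p₁ + 3p₂ = 5p₁ → 8p₁ - 3p₂ = 378.
Market 2: 8p₂ - p₁ = 127.
Eliminating p₂: 8×(1) + 3×(2) gives 61p₁ = 3405, so p₁ = 3405/61.
Back-substitute into (2): p₂ = (127 + 1×3405/61) / 8 = 1394/61.

p₁ = 3405/61, p₂ = 1394/61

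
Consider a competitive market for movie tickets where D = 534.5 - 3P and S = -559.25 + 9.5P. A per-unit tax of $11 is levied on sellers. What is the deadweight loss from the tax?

Deadweight loss = 137.94

Pre-tax equilibrium: P* = 87.5, Q* = 272.
Tax on sellers shifts supply to S = -559.25 + 9.5(P − 11) = -663.75 + 9.5P.
534.5 - 3P = -663.75 + 9.5P gives buyer price Pb = 95.86; sellers receive Ps = 95.86 − 11 = 84.86.
New quantity: Q = 534.5 − 3(95.86) = 246.92.
DWL = ½ × 11 × (272 − 246.92) = 137.94.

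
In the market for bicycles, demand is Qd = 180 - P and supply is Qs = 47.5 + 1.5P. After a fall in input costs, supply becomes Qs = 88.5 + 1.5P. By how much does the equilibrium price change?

ΔP = -16.4

Original equilibrium: P* = 53, Q* = 127.
New equilibrium: 180 - P = 88.5 + 1.5P, so 91.5 = 2.5P and P' = 36.6; Q' = 180 − 1(36.6) = 143.4.
Change in price: 36.6 − 53 = -16.4.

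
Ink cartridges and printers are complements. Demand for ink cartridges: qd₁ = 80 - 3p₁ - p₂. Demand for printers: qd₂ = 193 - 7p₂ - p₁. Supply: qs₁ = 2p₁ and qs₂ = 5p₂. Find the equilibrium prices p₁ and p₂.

Market 1: 80 - 3p₁ - p₂ = 2p₁ → 5p₁ + p₂ = 80.
Market 2: 12p₂ + p₁ = 193.
Eliminating p₂: 12×(1) − 1×(2) gives 59p₁ = 767, so p₁ = 13.
Back-substitute into (2): p₂ = (193 − 1×13) / 12 = 15.

p₁ = 13, p₂ = 15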